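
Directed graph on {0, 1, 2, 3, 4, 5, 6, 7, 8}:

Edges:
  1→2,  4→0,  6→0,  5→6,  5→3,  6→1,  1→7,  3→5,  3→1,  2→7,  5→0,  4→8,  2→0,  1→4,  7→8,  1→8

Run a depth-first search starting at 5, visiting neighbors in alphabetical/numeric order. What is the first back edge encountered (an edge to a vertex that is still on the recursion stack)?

DFS from 5 (visiting neighbors in alphabetical/numeric order); mark gray on enter, black on exit:
5 gray
  0 gray
  0 black
  3 gray
    1 gray
      2 gray
        2→0: 0 black — skip
        7 gray
          8 gray
          8 black
        7 black
      2 black
      4 gray
        4→0: 0 black — skip
        4→8: 8 black — skip
      4 black
      1→7: 7 black — skip
      1→8: 8 black — skip
    1 black
    3→5: 5 is gray → back edge
First back edge: 3 → 5.

3→5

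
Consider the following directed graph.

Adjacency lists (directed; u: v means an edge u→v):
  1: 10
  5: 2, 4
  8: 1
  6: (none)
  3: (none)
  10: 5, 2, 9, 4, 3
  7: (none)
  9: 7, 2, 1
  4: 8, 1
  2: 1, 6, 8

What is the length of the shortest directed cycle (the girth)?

3

For each vertex v, BFS finds the shortest path from v back to v.
The shortest such closed walk is 10 → 2 → 1 → 10, length 3.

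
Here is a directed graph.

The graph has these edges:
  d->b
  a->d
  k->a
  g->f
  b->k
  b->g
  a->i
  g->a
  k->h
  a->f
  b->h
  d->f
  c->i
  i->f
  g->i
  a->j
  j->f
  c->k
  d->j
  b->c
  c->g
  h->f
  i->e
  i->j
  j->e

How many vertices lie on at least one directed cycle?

6

A vertex is on a directed cycle iff it belongs to a strongly connected component of size ≥ 2 (or has a self-loop).
The vertices on cycles are {a, b, c, d, g, k} — 6 in total.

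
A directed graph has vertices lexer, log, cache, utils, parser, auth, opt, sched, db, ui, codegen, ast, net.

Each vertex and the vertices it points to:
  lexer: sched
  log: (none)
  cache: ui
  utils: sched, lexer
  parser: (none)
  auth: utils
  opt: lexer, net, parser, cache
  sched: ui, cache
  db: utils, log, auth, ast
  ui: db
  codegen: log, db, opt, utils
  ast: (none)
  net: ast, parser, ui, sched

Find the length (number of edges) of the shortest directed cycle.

For each vertex v, BFS finds the shortest path from v back to v.
The shortest such closed walk is db → utils → sched → ui → db, length 4.

4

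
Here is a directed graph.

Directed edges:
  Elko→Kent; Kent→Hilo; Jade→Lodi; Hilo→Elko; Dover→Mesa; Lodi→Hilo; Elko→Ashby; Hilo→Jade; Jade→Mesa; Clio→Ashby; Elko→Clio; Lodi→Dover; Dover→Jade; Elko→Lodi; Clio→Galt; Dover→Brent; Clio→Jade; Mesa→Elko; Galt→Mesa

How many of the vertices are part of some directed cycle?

A vertex is on a directed cycle iff it belongs to a strongly connected component of size ≥ 2 (or has a self-loop).
The vertices on cycles are {Clio, Elko, Galt, Hilo, Jade, Kent, Lodi, Mesa, Dover} — 9 in total.

9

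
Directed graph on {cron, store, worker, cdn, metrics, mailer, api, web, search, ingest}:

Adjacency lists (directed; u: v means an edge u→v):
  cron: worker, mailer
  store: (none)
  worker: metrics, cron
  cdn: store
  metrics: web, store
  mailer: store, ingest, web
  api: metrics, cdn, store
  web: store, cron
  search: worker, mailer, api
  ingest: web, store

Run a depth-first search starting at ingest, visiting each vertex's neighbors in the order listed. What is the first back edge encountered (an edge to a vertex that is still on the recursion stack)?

metrics→web

DFS from ingest (visiting each vertex's neighbors in the order listed); mark gray on enter, black on exit:
ingest gray
  web gray
    store gray
    store black
    cron gray
      worker gray
        metrics gray
          metrics→web: web is gray → back edge
First back edge: metrics → web.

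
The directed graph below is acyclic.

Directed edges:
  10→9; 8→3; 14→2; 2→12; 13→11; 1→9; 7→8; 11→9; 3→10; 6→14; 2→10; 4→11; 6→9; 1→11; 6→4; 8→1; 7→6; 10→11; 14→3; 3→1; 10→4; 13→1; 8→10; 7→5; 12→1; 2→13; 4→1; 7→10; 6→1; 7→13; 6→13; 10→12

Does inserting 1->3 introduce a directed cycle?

Adding 1→3 creates a cycle iff 3 can already reach 1.
Path from 3: 3 → 1.
So 3 → … → 1 → 3 is a cycle.

Yes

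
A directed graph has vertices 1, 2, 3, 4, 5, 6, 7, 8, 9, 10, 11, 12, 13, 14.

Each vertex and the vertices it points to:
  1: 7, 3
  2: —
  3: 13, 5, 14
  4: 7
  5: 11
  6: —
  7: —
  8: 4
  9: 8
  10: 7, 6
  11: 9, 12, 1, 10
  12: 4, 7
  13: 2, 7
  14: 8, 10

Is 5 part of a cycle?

Yes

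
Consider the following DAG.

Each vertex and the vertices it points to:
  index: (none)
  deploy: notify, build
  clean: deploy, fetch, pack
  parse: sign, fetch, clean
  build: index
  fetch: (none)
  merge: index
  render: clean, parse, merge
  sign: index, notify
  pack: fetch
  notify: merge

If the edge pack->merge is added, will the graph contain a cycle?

No

Adding pack→merge creates a cycle iff merge can already reach pack.
Explore from merge: no path reaches pack. The graph stays acyclic.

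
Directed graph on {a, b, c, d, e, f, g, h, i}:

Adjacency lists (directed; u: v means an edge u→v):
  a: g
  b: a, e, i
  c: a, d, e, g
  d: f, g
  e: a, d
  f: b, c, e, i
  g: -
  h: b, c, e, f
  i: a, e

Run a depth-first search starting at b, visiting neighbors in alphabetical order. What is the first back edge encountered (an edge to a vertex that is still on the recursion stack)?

f→b

DFS from b (visiting neighbors in alphabetical order); mark gray on enter, black on exit:
b gray
  a gray
    g gray
    g black
  a black
  e gray
    e→a: a black — skip
    d gray
      f gray
        f→b: b is gray → back edge
First back edge: f → b.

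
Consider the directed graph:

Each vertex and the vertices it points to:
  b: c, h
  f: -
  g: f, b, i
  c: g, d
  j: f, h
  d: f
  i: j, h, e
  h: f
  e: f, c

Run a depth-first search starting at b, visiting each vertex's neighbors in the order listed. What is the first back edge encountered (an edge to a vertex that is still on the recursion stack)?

g->b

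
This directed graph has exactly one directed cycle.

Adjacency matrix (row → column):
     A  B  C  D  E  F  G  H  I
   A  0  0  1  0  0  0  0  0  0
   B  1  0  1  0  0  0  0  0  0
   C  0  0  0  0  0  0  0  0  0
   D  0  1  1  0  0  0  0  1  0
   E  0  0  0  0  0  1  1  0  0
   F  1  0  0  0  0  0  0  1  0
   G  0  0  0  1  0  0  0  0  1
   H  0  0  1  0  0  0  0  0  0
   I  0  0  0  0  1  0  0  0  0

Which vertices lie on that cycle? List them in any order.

DFS with gray/black marking from E:
E gray
  G gray
    D gray
      C gray
      C black
      H gray
        H→C: C black — skip
      H black
      B gray
        B→C: C black — skip
        A gray
          A→C: C black — skip
        A black
      B black
    D black
    I gray
      I→E: E is gray → back edge
Back edge closes the cycle E → G → I → E; its vertices are {E, G, I}.

E, G, I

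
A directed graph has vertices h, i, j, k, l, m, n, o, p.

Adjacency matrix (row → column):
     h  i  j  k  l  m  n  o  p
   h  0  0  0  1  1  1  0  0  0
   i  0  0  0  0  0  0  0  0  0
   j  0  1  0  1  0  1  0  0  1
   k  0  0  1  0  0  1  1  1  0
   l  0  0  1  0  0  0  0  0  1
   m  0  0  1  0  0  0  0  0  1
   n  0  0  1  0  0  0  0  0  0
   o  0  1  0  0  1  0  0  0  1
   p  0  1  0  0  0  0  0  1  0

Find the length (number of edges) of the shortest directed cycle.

2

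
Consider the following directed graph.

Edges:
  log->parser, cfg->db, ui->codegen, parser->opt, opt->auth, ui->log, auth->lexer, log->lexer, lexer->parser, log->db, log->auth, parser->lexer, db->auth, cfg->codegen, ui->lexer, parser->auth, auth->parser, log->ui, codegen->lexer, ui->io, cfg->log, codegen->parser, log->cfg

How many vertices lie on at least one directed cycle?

7

A vertex is on a directed cycle iff it belongs to a strongly connected component of size ≥ 2 (or has a self-loop).
The vertices on cycles are {ui, cfg, log, opt, auth, lexer, parser} — 7 in total.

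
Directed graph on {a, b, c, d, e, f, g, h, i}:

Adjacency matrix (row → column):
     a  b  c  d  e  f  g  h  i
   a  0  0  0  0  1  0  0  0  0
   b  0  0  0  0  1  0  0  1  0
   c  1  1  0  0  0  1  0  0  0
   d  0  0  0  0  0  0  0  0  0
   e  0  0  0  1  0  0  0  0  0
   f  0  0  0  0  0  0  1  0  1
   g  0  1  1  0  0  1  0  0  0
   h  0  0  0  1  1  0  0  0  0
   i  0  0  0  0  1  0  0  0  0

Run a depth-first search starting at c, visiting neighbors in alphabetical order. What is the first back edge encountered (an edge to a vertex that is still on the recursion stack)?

g->c

DFS from c (visiting neighbors in alphabetical order); mark gray on enter, black on exit:
c gray
  a gray
    e gray
      d gray
      d black
    e black
  a black
  b gray
    b→e: e black — skip
    h gray
      h→d: d black — skip
      h→e: e black — skip
    h black
  b black
  f gray
    g gray
      g→b: b black — skip
      g→c: c is gray → back edge
First back edge: g → c.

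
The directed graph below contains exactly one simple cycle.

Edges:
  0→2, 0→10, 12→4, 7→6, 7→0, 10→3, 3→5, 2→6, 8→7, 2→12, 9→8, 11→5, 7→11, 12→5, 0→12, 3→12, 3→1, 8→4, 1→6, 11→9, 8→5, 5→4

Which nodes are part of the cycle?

7, 8, 9, 11

DFS with gray/black marking from 7:
7 gray
  0 gray
    12 gray
      4 gray
      4 black
      5 gray
        5→4: 4 black — skip
      5 black
    12 black
    10 gray
      3 gray
        3→5: 5 black — skip
        1 gray
          6 gray
          6 black
        1 black
        3→12: 12 black — skip
      3 black
    10 black
    2 gray
      2→6: 6 black — skip
      2→12: 12 black — skip
    2 black
  0 black
  7→6: 6 black — skip
  11 gray
    9 gray
      8 gray
        8→5: 5 black — skip
        8→7: 7 is gray → back edge
Back edge closes the cycle 7 → 11 → 9 → 8 → 7; its vertices are {7, 8, 9, 11}.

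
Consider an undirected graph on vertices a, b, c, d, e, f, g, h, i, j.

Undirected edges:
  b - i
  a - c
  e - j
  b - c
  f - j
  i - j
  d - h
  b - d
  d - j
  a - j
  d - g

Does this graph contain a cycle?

Yes

DFS, tracking each vertex's parent; an edge to a visited non-parent vertex closes a cycle.
Start from b:
visit b (parent –)
  visit i (parent b)
    visit j (parent i)
      visit e (parent j)
        e–j: parent, skip
      visit a (parent j)
        visit c (parent a)
          c–b: b visited and ≠ parent → cycle
Cycle: b – i – j – a – c – b.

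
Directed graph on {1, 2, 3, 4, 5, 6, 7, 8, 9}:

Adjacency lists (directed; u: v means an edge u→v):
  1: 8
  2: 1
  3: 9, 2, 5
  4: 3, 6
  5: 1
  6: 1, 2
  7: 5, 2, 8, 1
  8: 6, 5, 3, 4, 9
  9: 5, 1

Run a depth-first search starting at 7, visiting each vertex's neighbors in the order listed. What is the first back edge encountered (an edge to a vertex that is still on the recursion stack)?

DFS from 7 (visiting each vertex's neighbors in the order listed); mark gray on enter, black on exit:
7 gray
  5 gray
    1 gray
      8 gray
        6 gray
          6→1: 1 is gray → back edge
First back edge: 6 → 1.

6→1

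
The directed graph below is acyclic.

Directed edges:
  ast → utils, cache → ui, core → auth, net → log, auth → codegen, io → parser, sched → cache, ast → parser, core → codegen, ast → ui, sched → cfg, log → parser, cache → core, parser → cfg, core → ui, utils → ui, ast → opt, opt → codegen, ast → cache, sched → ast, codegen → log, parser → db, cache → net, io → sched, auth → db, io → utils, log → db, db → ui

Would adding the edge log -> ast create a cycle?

Adding log→ast creates a cycle iff ast can already reach log.
Path from ast: ast → cache → net → log.
So ast → … → log → ast is a cycle.

Yes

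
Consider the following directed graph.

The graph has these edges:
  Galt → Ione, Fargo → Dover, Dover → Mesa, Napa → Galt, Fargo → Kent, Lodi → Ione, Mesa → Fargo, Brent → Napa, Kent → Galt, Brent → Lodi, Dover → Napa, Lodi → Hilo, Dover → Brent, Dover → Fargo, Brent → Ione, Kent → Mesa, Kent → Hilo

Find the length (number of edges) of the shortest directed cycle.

For each vertex v, BFS finds the shortest path from v back to v.
The shortest such closed walk is Dover → Fargo → Dover, length 2.

2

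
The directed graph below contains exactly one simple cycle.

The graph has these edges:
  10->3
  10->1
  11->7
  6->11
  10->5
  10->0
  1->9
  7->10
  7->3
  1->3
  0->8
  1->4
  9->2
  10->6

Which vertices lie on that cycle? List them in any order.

DFS with gray/black marking from 10:
10 gray
  3 gray
  3 black
  1 gray
    1→3: 3 black — skip
    9 gray
      2 gray
      2 black
    9 black
    4 gray
    4 black
  1 black
  0 gray
    8 gray
    8 black
  0 black
  6 gray
    11 gray
      7 gray
        7→10: 10 is gray → back edge
Back edge closes the cycle 10 → 6 → 11 → 7 → 10; its vertices are {6, 7, 10, 11}.

6, 7, 10, 11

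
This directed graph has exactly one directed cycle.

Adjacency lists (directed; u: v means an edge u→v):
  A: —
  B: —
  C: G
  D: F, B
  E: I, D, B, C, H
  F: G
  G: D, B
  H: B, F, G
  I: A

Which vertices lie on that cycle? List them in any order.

D, F, G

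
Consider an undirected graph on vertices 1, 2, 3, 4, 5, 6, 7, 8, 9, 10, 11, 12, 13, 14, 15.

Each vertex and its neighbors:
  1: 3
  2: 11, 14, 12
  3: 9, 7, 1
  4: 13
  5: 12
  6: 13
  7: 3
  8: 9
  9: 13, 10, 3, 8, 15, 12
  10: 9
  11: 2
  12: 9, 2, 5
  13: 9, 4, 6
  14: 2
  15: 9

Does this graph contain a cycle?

No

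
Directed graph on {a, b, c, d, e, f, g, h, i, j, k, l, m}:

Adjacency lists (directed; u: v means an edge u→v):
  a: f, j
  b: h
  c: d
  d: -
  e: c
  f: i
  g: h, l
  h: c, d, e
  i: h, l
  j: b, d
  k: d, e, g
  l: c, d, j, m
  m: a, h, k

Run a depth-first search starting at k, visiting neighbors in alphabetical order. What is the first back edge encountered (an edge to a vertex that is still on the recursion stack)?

DFS from k (visiting neighbors in alphabetical order); mark gray on enter, black on exit:
k gray
  d gray
  d black
  e gray
    c gray
      c→d: d black — skip
    c black
  e black
  g gray
    h gray
      h→c: c black — skip
      h→d: d black — skip
      h→e: e black — skip
    h black
    l gray
      l→c: c black — skip
      l→d: d black — skip
      j gray
        b gray
          b→h: h black — skip
        b black
        j→d: d black — skip
      j black
      m gray
        a gray
          f gray
            i gray
              i→h: h black — skip
              i→l: l is gray → back edge
First back edge: i → l.

i→l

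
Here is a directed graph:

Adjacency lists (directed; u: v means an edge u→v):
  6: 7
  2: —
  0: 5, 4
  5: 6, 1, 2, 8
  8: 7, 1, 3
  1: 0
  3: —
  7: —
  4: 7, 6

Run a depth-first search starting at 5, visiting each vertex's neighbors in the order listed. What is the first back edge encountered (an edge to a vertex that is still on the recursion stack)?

DFS from 5 (visiting each vertex's neighbors in the order listed); mark gray on enter, black on exit:
5 gray
  6 gray
    7 gray
    7 black
  6 black
  1 gray
    0 gray
      0→5: 5 is gray → back edge
First back edge: 0 → 5.

0->5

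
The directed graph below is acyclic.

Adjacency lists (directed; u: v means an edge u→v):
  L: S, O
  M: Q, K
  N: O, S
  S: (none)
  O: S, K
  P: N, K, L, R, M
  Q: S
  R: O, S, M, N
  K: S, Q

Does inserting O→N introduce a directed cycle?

Yes

Adding O→N creates a cycle iff N can already reach O.
Path from N: N → O.
So N → … → O → N is a cycle.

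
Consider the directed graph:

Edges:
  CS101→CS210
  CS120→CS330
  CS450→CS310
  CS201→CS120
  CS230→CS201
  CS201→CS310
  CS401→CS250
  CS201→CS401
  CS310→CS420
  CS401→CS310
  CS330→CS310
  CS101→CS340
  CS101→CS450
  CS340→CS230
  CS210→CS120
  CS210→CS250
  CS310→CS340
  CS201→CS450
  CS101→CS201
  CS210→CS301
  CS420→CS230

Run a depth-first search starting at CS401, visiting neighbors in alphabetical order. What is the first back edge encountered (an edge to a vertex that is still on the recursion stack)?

CS330→CS310

DFS from CS401 (visiting neighbors in alphabetical order); mark gray on enter, black on exit:
CS401 gray
  CS250 gray
  CS250 black
  CS310 gray
    CS340 gray
      CS230 gray
        CS201 gray
          CS120 gray
            CS330 gray
              CS330→CS310: CS310 is gray → back edge
First back edge: CS330 → CS310.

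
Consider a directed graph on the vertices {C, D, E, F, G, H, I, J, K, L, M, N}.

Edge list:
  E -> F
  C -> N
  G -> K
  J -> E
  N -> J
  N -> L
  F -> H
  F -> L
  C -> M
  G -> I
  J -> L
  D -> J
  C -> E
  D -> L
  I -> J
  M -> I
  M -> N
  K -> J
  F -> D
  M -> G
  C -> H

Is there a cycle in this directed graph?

DFS with white/gray/black marking, starting from I:
I gray
  J gray
    E gray
      F gray
        L gray
        L black
        D gray
          D→L: L black — skip
          D→J: J is gray → back edge
Back edge found, so a cycle exists: J → E → F → D → J.

Yes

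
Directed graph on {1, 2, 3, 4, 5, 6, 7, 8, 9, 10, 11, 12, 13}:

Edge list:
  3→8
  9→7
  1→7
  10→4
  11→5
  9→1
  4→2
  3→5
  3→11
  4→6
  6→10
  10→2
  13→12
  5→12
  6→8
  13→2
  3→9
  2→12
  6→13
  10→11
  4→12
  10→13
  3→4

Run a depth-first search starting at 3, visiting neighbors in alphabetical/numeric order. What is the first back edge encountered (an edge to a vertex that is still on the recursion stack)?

10->4

DFS from 3 (visiting neighbors in alphabetical/numeric order); mark gray on enter, black on exit:
3 gray
  4 gray
    2 gray
      12 gray
      12 black
    2 black
    6 gray
      8 gray
      8 black
      10 gray
        10→2: 2 black — skip
        10→4: 4 is gray → back edge
First back edge: 10 → 4.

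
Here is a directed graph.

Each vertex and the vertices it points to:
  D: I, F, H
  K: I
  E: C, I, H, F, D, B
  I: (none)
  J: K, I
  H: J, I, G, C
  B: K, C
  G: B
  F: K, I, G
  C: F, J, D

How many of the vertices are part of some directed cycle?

A vertex is on a directed cycle iff it belongs to a strongly connected component of size ≥ 2 (or has a self-loop).
The vertices on cycles are {B, C, D, F, G, H} — 6 in total.

6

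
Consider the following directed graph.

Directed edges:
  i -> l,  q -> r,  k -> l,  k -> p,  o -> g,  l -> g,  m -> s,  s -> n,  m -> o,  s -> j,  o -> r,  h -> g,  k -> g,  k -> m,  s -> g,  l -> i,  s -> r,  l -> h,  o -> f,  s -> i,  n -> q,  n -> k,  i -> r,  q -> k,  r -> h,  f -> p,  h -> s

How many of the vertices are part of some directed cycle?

A vertex is on a directed cycle iff it belongs to a strongly connected component of size ≥ 2 (or has a self-loop).
The vertices on cycles are {h, i, k, l, m, n, o, q, r, s} — 10 in total.

10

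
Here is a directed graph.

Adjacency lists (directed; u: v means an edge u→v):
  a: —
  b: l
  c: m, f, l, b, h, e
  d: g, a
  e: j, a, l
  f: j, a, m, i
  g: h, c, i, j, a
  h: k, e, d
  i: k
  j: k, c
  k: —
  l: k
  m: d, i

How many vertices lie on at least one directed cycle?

8

A vertex is on a directed cycle iff it belongs to a strongly connected component of size ≥ 2 (or has a self-loop).
The vertices on cycles are {c, d, e, f, g, h, j, m} — 8 in total.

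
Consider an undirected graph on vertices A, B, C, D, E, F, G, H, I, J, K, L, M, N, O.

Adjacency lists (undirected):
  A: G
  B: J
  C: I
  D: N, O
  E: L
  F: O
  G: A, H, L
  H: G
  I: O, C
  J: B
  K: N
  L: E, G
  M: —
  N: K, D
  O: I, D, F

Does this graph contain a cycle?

No

DFS, tracking each vertex's parent; an edge to a visited non-parent vertex closes a cycle.
Start from O:
visit O (parent –)
  visit I (parent O)
    I–O: parent, skip
    visit C (parent I)
      C–I: parent, skip
  visit D (parent O)
    visit N (parent D)
      visit K (parent N)
        K–N: parent, skip
      N–D: parent, skip
    D–O: parent, skip
  visit F (parent O)
    F–O: parent, skip
visit A (parent –)
  visit G (parent A)
    G–A: parent, skip
    visit H (parent G)
      H–G: parent, skip
    visit L (parent G)
      visit E (parent L)
        E–L: parent, skip
      L–G: parent, skip
visit B (parent –)
  visit J (parent B)
    J–B: parent, skip
visit M (parent –)
No non-parent visited neighbor found — the graph is a forest.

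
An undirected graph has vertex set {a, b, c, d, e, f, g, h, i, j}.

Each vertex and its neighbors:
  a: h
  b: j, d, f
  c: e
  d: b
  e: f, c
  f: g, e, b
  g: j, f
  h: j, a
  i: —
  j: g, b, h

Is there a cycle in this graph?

DFS, tracking each vertex's parent; an edge to a visited non-parent vertex closes a cycle.
Start from i:
visit i (parent –)
visit a (parent –)
  visit h (parent a)
    visit j (parent h)
      visit g (parent j)
        g–j: parent, skip
        visit f (parent g)
          f–g: parent, skip
          visit e (parent f)
            e–f: parent, skip
            visit c (parent e)
              c–e: parent, skip
          visit b (parent f)
            b–j: j visited and ≠ parent → cycle
Cycle: j – g – f – b – j.

Yes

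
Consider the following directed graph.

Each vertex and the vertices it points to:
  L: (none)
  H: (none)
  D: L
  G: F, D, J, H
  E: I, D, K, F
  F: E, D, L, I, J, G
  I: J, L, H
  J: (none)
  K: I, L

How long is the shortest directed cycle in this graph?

2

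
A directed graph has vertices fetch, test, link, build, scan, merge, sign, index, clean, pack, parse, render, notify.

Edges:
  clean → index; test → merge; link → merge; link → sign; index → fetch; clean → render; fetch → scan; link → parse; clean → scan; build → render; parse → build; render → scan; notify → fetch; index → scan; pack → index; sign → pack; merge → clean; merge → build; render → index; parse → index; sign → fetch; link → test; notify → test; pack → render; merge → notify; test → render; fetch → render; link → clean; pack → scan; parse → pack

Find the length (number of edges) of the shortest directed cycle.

3

For each vertex v, BFS finds the shortest path from v back to v.
The shortest such closed walk is merge → notify → test → merge, length 3.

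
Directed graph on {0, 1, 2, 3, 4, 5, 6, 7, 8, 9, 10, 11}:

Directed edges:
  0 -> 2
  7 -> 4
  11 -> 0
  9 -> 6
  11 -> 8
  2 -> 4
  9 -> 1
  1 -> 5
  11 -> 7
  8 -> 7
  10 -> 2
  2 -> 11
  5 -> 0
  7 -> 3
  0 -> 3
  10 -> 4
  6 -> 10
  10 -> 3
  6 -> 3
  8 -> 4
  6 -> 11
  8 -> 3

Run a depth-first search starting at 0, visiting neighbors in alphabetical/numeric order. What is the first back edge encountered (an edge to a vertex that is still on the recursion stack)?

DFS from 0 (visiting neighbors in alphabetical/numeric order); mark gray on enter, black on exit:
0 gray
  2 gray
    4 gray
    4 black
    11 gray
      11→0: 0 is gray → back edge
First back edge: 11 → 0.

11→0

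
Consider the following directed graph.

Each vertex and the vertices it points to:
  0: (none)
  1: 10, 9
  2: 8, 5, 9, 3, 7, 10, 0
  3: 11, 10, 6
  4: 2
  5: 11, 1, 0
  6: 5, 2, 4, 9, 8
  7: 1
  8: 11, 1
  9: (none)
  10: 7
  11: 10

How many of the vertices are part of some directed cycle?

A vertex is on a directed cycle iff it belongs to a strongly connected component of size ≥ 2 (or has a self-loop).
The vertices on cycles are {1, 2, 3, 4, 6, 7, 10} — 7 in total.

7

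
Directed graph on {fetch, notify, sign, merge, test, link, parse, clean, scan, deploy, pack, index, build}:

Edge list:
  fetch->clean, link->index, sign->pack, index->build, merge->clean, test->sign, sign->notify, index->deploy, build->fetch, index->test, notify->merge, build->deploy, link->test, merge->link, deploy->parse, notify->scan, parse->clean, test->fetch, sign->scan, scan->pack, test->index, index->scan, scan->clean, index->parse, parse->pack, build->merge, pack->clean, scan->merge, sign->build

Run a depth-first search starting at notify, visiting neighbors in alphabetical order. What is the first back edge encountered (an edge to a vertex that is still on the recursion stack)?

build->merge

DFS from notify (visiting neighbors in alphabetical order); mark gray on enter, black on exit:
notify gray
  merge gray
    clean gray
    clean black
    link gray
      index gray
        build gray
          deploy gray
            parse gray
              parse→clean: clean black — skip
              pack gray
                pack→clean: clean black — skip
              pack black
            parse black
          deploy black
          fetch gray
            fetch→clean: clean black — skip
          fetch black
          build→merge: merge is gray → back edge
First back edge: build → merge.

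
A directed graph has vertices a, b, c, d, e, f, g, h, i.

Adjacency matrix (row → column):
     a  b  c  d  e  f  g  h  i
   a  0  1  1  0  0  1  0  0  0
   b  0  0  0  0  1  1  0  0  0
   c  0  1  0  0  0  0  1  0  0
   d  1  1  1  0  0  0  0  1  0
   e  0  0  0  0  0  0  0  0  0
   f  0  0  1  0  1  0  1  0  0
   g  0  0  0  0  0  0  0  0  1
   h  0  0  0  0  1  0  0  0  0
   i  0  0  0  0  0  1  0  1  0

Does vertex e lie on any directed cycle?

e lies on a cycle iff there is a path from e back to itself.
Exploring from e, it never reaches itself; equivalently, its strongly connected component is a singleton.

No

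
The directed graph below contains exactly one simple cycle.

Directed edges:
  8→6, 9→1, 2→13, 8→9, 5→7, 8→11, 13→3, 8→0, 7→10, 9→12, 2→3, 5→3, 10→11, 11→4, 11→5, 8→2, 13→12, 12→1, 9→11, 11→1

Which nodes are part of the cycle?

5, 7, 10, 11

DFS with gray/black marking from 11:
11 gray
  1 gray
  1 black
  4 gray
  4 black
  5 gray
    7 gray
      10 gray
        10→11: 11 is gray → back edge
Back edge closes the cycle 11 → 5 → 7 → 10 → 11; its vertices are {5, 7, 10, 11}.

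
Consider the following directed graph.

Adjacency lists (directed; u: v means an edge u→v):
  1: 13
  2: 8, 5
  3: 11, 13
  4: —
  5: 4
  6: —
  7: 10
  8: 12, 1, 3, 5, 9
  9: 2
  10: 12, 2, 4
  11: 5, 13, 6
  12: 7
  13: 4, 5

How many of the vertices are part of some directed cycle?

6

A vertex is on a directed cycle iff it belongs to a strongly connected component of size ≥ 2 (or has a self-loop).
The vertices on cycles are {2, 7, 8, 9, 10, 12} — 6 in total.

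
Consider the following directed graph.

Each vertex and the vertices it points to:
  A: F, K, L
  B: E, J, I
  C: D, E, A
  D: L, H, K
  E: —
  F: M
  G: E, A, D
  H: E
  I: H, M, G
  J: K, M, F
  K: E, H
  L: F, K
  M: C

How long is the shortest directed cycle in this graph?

4

For each vertex v, BFS finds the shortest path from v back to v.
The shortest such closed walk is A → F → M → C → A, length 4.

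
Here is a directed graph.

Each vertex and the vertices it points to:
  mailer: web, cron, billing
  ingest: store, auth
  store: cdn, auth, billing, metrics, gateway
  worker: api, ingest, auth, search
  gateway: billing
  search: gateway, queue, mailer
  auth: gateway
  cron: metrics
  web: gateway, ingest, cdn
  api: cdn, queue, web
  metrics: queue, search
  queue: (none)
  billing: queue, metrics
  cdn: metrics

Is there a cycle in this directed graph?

Yes

DFS with white/gray/black marking, starting from ingest:
ingest gray
  store gray
    cdn gray
      metrics gray
        queue gray
        queue black
        search gray
          gateway gray
            billing gray
              billing→queue: queue black — skip
              billing→metrics: metrics is gray → back edge
Back edge found, so a cycle exists: metrics → search → gateway → billing → metrics.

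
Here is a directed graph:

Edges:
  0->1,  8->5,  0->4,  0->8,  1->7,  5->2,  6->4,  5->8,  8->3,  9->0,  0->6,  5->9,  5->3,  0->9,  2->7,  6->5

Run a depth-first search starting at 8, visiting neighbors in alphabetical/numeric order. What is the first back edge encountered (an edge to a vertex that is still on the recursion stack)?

5->8

DFS from 8 (visiting neighbors in alphabetical/numeric order); mark gray on enter, black on exit:
8 gray
  3 gray
  3 black
  5 gray
    2 gray
      7 gray
      7 black
    2 black
    5→3: 3 black — skip
    5→8: 8 is gray → back edge
First back edge: 5 → 8.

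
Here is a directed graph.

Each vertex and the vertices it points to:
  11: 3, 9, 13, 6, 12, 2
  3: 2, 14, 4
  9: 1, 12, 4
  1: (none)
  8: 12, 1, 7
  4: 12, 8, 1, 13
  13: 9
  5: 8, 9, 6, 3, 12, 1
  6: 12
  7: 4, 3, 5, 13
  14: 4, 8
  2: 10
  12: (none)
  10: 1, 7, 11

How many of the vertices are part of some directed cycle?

A vertex is on a directed cycle iff it belongs to a strongly connected component of size ≥ 2 (or has a self-loop).
The vertices on cycles are {2, 3, 4, 5, 7, 8, 9, 10, 11, 13, 14} — 11 in total.

11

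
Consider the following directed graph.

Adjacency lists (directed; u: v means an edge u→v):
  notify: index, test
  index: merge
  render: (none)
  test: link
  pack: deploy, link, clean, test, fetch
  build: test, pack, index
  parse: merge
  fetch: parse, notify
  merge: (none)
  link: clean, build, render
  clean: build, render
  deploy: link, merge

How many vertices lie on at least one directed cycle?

8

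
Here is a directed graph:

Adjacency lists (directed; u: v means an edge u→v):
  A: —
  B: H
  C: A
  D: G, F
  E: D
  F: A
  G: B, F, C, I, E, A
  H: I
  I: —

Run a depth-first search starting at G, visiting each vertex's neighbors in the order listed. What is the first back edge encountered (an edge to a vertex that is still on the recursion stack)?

D→G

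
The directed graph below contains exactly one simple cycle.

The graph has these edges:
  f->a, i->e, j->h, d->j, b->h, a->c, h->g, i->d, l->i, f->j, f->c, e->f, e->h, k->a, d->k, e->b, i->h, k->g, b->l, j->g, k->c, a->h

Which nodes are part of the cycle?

DFS with gray/black marking from i:
i gray
  h gray
    g gray
    g black
  h black
  d gray
    j gray
      j→g: g black — skip
      j→h: h black — skip
    j black
    k gray
      a gray
        c gray
        c black
        a→h: h black — skip
      a black
      k→c: c black — skip
      k→g: g black — skip
    k black
  d black
  e gray
    b gray
      b→h: h black — skip
      l gray
        l→i: i is gray → back edge
Back edge closes the cycle i → e → b → l → i; its vertices are {b, e, i, l}.

b, e, i, l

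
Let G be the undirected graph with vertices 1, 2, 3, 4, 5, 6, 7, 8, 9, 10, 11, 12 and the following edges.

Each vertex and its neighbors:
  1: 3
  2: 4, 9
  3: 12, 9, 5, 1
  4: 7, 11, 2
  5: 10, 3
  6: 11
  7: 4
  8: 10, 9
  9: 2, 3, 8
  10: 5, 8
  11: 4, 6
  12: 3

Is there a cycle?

Yes

DFS, tracking each vertex's parent; an edge to a visited non-parent vertex closes a cycle.
Start from 1:
visit 1 (parent –)
  visit 3 (parent 1)
    visit 12 (parent 3)
      12–3: parent, skip
    visit 9 (parent 3)
      visit 2 (parent 9)
        visit 4 (parent 2)
          visit 7 (parent 4)
            7–4: parent, skip
          visit 11 (parent 4)
            11–4: parent, skip
            visit 6 (parent 11)
              6–11: parent, skip
          4–2: parent, skip
        2–9: parent, skip
      9–3: parent, skip
      visit 8 (parent 9)
        visit 10 (parent 8)
          visit 5 (parent 10)
            5–10: parent, skip
            5–3: 3 visited and ≠ parent → cycle
Cycle: 3 – 9 – 8 – 10 – 5 – 3.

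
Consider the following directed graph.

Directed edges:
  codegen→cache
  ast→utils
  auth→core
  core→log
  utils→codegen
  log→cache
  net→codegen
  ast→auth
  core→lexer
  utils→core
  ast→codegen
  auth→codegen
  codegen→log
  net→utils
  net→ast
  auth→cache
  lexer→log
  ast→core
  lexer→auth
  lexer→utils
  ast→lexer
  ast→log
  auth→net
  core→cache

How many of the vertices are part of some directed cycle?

A vertex is on a directed cycle iff it belongs to a strongly connected component of size ≥ 2 (or has a self-loop).
The vertices on cycles are {ast, net, auth, core, lexer, utils} — 6 in total.

6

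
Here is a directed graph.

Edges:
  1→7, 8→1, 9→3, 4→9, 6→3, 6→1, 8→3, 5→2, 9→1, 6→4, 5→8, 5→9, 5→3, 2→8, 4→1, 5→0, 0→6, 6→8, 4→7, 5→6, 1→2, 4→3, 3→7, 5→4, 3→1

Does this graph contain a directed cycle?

DFS with white/gray/black marking, starting from 8:
8 gray
  1 gray
    2 gray
      2→8: 8 is gray → back edge
Back edge found, so a cycle exists: 8 → 1 → 2 → 8.

Yes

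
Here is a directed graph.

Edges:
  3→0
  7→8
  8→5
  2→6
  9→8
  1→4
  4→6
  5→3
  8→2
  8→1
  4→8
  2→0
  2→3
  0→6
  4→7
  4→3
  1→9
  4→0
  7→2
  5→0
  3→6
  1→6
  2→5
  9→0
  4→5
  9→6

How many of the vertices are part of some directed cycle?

5

A vertex is on a directed cycle iff it belongs to a strongly connected component of size ≥ 2 (or has a self-loop).
The vertices on cycles are {1, 4, 7, 8, 9} — 5 in total.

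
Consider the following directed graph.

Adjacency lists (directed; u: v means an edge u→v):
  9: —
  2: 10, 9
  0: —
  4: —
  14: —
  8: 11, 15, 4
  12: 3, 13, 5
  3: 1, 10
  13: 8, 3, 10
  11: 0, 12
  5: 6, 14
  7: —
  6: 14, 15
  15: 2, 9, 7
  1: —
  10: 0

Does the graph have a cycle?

Yes

DFS with white/gray/black marking, starting from 12:
12 gray
  3 gray
    1 gray
    1 black
    10 gray
      0 gray
      0 black
    10 black
  3 black
  13 gray
    8 gray
      11 gray
        11→0: 0 black — skip
        11→12: 12 is gray → back edge
Back edge found, so a cycle exists: 12 → 13 → 8 → 11 → 12.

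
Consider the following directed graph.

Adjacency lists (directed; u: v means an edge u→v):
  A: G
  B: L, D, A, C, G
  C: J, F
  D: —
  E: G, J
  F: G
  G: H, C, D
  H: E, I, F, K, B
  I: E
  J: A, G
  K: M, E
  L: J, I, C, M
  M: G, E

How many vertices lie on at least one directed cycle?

A vertex is on a directed cycle iff it belongs to a strongly connected component of size ≥ 2 (or has a self-loop).
The vertices on cycles are {A, B, C, E, F, G, H, I, J, K, L, M} — 12 in total.

12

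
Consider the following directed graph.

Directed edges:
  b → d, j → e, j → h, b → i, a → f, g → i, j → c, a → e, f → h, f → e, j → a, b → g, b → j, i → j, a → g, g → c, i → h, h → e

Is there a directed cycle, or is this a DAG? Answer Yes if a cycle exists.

DFS with white/gray/black marking, starting from g:
g gray
  i gray
    h gray
      e gray
      e black
    h black
    j gray
      j→h: h black — skip
      a gray
        f gray
          f→e: e black — skip
          f→h: h black — skip
        f black
        a→e: e black — skip
        a→g: g is gray → back edge
Back edge found, so a cycle exists: g → i → j → a → g.

Yes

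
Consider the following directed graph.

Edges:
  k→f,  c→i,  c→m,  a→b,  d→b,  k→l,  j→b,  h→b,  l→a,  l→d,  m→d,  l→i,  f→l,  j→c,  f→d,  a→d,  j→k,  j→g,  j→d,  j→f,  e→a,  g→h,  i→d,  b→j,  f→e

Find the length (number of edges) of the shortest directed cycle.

2

For each vertex v, BFS finds the shortest path from v back to v.
The shortest such closed walk is j → b → j, length 2.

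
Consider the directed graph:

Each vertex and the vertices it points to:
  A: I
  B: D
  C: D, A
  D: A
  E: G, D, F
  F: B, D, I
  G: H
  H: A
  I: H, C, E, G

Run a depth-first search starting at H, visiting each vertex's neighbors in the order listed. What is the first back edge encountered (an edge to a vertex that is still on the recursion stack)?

I→H

DFS from H (visiting each vertex's neighbors in the order listed); mark gray on enter, black on exit:
H gray
  A gray
    I gray
      I→H: H is gray → back edge
First back edge: I → H.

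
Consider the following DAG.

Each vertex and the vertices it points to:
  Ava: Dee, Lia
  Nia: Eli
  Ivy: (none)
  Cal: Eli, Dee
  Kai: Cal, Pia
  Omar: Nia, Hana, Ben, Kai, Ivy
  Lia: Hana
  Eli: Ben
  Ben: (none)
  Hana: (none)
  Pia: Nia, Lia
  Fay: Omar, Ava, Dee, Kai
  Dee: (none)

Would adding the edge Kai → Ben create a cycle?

Adding Kai→Ben creates a cycle iff Ben can already reach Kai.
Explore from Ben: no path reaches Kai. The graph stays acyclic.

No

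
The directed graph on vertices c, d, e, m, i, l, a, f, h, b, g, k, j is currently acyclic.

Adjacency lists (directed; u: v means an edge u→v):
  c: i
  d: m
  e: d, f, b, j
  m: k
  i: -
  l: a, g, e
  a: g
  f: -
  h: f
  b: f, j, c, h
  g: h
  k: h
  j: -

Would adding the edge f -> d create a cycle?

Adding f→d creates a cycle iff d can already reach f.
Path from d: d → m → k → h → f.
So d → … → f → d is a cycle.

Yes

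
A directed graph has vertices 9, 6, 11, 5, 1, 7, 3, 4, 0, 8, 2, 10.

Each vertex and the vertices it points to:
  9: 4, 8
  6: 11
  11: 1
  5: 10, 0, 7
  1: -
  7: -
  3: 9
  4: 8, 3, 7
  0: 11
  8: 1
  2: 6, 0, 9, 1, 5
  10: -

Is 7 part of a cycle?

No

7 lies on a cycle iff there is a path from 7 back to itself.
Exploring from 7, it never reaches itself; equivalently, its strongly connected component is a singleton.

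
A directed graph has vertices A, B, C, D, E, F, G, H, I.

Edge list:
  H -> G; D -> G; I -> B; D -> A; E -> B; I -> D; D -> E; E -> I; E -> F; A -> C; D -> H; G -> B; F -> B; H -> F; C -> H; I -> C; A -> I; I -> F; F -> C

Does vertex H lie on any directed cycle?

H is on a cycle iff H can reach itself via ≥1 edge.
H → F → C → H — yes.

Yes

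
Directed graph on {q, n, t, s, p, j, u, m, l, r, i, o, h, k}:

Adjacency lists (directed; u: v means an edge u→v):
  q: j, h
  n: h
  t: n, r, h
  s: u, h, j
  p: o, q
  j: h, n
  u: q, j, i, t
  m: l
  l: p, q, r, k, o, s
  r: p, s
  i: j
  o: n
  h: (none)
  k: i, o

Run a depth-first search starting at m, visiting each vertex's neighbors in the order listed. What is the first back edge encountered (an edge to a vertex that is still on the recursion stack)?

t->r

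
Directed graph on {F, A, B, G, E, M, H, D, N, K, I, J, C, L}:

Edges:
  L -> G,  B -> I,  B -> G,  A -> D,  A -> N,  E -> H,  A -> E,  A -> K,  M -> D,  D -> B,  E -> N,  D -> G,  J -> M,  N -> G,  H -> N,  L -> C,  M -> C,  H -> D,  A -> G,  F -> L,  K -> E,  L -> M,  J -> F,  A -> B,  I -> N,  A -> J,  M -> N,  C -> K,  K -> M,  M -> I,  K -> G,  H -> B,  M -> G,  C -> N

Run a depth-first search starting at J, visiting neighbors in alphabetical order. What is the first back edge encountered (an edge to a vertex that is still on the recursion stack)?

DFS from J (visiting neighbors in alphabetical order); mark gray on enter, black on exit:
J gray
  F gray
    L gray
      C gray
        K gray
          E gray
            H gray
              B gray
                G gray
                G black
                I gray
                  N gray
                    N→G: G black — skip
                  N black
                I black
              B black
              D gray
                D→B: B black — skip
                D→G: G black — skip
              D black
              H→N: N black — skip
            H black
            E→N: N black — skip
          E black
          K→G: G black — skip
          M gray
            M→C: C is gray → back edge
First back edge: M → C.

M->C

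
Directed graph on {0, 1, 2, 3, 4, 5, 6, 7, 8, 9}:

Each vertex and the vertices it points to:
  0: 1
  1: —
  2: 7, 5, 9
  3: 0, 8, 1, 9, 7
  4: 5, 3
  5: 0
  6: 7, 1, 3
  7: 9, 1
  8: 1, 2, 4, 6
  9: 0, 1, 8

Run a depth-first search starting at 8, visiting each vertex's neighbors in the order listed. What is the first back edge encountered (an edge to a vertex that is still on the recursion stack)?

9->8

DFS from 8 (visiting each vertex's neighbors in the order listed); mark gray on enter, black on exit:
8 gray
  1 gray
  1 black
  2 gray
    7 gray
      9 gray
        0 gray
          0→1: 1 black — skip
        0 black
        9→1: 1 black — skip
        9→8: 8 is gray → back edge
First back edge: 9 → 8.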